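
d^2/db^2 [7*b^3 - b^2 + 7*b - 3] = 42*b - 2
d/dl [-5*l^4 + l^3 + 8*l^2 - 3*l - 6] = -20*l^3 + 3*l^2 + 16*l - 3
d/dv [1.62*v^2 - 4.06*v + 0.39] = 3.24*v - 4.06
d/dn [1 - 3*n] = -3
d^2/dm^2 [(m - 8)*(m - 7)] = 2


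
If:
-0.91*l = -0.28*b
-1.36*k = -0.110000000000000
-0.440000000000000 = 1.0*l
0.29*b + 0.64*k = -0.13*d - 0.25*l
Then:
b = -1.43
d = 3.64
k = 0.08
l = -0.44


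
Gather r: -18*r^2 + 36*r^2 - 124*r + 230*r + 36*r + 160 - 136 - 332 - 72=18*r^2 + 142*r - 380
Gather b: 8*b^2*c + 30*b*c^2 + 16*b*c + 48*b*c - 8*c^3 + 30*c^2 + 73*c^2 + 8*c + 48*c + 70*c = 8*b^2*c + b*(30*c^2 + 64*c) - 8*c^3 + 103*c^2 + 126*c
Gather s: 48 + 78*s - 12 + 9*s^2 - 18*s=9*s^2 + 60*s + 36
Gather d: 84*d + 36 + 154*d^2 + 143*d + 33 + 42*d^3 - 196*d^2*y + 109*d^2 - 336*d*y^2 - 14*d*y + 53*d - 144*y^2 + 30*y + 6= 42*d^3 + d^2*(263 - 196*y) + d*(-336*y^2 - 14*y + 280) - 144*y^2 + 30*y + 75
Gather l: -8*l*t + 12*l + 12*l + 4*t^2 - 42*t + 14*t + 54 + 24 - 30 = l*(24 - 8*t) + 4*t^2 - 28*t + 48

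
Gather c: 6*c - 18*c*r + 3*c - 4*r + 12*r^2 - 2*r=c*(9 - 18*r) + 12*r^2 - 6*r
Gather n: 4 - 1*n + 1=5 - n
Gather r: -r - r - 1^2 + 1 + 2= 2 - 2*r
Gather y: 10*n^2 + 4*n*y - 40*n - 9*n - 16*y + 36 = 10*n^2 - 49*n + y*(4*n - 16) + 36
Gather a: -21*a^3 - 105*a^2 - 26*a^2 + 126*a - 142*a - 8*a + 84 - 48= -21*a^3 - 131*a^2 - 24*a + 36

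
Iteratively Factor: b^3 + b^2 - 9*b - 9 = (b - 3)*(b^2 + 4*b + 3) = (b - 3)*(b + 1)*(b + 3)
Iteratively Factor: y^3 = (y)*(y^2) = y^2*(y)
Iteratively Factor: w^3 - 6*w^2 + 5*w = (w)*(w^2 - 6*w + 5) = w*(w - 1)*(w - 5)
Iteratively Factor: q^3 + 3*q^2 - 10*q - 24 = (q + 2)*(q^2 + q - 12) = (q + 2)*(q + 4)*(q - 3)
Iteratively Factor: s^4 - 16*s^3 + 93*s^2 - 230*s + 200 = (s - 5)*(s^3 - 11*s^2 + 38*s - 40) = (s - 5)*(s - 2)*(s^2 - 9*s + 20) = (s - 5)^2*(s - 2)*(s - 4)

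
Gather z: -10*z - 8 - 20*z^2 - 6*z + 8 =-20*z^2 - 16*z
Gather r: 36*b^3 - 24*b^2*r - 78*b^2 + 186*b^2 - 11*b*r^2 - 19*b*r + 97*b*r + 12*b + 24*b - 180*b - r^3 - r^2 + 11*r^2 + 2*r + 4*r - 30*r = 36*b^3 + 108*b^2 - 144*b - r^3 + r^2*(10 - 11*b) + r*(-24*b^2 + 78*b - 24)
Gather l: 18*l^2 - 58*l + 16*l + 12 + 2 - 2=18*l^2 - 42*l + 12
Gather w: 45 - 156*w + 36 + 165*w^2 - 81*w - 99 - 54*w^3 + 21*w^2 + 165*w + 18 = -54*w^3 + 186*w^2 - 72*w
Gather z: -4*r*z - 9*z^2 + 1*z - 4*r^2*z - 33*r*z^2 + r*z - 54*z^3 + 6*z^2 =-54*z^3 + z^2*(-33*r - 3) + z*(-4*r^2 - 3*r + 1)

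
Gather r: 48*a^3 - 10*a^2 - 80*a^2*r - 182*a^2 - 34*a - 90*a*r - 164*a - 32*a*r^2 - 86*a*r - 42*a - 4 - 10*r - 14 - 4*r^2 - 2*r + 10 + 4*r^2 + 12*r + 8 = 48*a^3 - 192*a^2 - 32*a*r^2 - 240*a + r*(-80*a^2 - 176*a)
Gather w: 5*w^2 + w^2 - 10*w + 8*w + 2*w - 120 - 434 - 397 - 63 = 6*w^2 - 1014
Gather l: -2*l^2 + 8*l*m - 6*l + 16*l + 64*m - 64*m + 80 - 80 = -2*l^2 + l*(8*m + 10)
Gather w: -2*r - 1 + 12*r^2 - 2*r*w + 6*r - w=12*r^2 + 4*r + w*(-2*r - 1) - 1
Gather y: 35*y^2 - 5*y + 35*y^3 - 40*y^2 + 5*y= 35*y^3 - 5*y^2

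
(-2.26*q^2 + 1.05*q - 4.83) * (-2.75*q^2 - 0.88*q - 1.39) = 6.215*q^4 - 0.8987*q^3 + 15.4999*q^2 + 2.7909*q + 6.7137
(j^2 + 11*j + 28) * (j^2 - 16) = j^4 + 11*j^3 + 12*j^2 - 176*j - 448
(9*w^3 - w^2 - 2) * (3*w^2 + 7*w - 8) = 27*w^5 + 60*w^4 - 79*w^3 + 2*w^2 - 14*w + 16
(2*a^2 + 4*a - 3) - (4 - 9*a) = 2*a^2 + 13*a - 7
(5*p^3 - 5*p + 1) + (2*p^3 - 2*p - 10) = 7*p^3 - 7*p - 9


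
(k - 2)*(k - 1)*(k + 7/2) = k^3 + k^2/2 - 17*k/2 + 7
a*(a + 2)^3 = a^4 + 6*a^3 + 12*a^2 + 8*a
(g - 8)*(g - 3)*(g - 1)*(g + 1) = g^4 - 11*g^3 + 23*g^2 + 11*g - 24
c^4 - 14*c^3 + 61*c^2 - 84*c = c*(c - 7)*(c - 4)*(c - 3)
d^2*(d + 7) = d^3 + 7*d^2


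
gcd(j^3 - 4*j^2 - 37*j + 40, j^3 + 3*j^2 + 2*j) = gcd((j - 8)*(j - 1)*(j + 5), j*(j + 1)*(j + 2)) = 1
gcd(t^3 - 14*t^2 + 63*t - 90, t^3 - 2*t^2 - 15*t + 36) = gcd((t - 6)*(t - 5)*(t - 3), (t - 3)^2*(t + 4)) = t - 3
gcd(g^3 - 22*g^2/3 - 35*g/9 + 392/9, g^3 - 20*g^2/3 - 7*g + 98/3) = g^2 - 14*g/3 - 49/3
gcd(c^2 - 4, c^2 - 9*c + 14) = c - 2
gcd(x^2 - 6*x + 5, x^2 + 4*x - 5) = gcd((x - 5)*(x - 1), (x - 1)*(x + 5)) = x - 1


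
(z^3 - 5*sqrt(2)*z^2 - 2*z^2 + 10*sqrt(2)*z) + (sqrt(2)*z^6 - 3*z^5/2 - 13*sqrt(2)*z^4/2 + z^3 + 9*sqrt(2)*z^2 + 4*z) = sqrt(2)*z^6 - 3*z^5/2 - 13*sqrt(2)*z^4/2 + 2*z^3 - 2*z^2 + 4*sqrt(2)*z^2 + 4*z + 10*sqrt(2)*z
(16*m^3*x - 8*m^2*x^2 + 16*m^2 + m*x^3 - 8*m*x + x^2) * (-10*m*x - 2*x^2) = -160*m^4*x^2 + 48*m^3*x^3 - 160*m^3*x + 6*m^2*x^4 + 48*m^2*x^2 - 2*m*x^5 + 6*m*x^3 - 2*x^4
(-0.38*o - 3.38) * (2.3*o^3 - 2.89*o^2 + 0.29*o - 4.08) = -0.874*o^4 - 6.6758*o^3 + 9.658*o^2 + 0.5702*o + 13.7904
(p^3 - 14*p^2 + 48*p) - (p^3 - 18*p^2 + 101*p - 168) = 4*p^2 - 53*p + 168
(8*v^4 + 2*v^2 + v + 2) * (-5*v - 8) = -40*v^5 - 64*v^4 - 10*v^3 - 21*v^2 - 18*v - 16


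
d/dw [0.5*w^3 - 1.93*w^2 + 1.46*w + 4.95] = 1.5*w^2 - 3.86*w + 1.46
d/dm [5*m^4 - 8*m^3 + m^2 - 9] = 2*m*(10*m^2 - 12*m + 1)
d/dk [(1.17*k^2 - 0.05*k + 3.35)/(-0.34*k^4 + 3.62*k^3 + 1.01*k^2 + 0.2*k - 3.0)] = (0.7956*k^5 - 4.2864*k^4 + 4.918*k^3 - 36.0965*k^2 - 13.787*k - 0.52)/(0.1156*k^8 - 2.4616*k^7 + 12.4176*k^6 + 7.1764*k^5 + 4.5081*k^4 - 21.316*k^3 - 6.02*k^2 - 1.2*k + 9.0)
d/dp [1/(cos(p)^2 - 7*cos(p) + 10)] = (2*cos(p) - 7)*sin(p)/(cos(p)^2 - 7*cos(p) + 10)^2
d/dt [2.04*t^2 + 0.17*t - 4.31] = 4.08*t + 0.17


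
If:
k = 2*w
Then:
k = 2*w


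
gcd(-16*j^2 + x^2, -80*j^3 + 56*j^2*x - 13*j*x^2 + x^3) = -4*j + x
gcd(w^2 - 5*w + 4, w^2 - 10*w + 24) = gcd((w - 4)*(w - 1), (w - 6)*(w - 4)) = w - 4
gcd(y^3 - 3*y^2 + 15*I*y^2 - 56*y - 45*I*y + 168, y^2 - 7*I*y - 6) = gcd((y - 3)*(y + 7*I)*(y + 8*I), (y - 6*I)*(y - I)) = 1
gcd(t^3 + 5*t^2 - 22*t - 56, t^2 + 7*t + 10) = t + 2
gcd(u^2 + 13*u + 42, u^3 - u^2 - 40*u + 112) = u + 7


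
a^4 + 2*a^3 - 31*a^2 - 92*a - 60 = (a - 6)*(a + 1)*(a + 2)*(a + 5)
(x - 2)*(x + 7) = x^2 + 5*x - 14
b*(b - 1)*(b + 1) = b^3 - b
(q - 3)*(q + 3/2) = q^2 - 3*q/2 - 9/2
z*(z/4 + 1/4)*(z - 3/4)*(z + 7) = z^4/4 + 29*z^3/16 + z^2/4 - 21*z/16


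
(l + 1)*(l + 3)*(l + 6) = l^3 + 10*l^2 + 27*l + 18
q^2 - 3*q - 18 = (q - 6)*(q + 3)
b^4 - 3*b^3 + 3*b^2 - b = b*(b - 1)^3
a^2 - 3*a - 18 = (a - 6)*(a + 3)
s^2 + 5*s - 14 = (s - 2)*(s + 7)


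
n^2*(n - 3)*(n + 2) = n^4 - n^3 - 6*n^2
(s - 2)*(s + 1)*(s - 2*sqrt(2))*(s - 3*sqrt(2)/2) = s^4 - 7*sqrt(2)*s^3/2 - s^3 + 4*s^2 + 7*sqrt(2)*s^2/2 - 6*s + 7*sqrt(2)*s - 12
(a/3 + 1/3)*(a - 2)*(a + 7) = a^3/3 + 2*a^2 - 3*a - 14/3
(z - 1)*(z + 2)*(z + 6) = z^3 + 7*z^2 + 4*z - 12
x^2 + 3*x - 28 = (x - 4)*(x + 7)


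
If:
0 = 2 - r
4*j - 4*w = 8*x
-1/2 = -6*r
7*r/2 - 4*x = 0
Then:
No Solution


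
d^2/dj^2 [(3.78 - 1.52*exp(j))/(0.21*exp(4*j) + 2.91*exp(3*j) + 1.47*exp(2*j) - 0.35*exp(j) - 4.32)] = (-0.603288*exp(8*j) - 7.550424*exp(7*j) + 0.704538000000014*exp(6*j) + 281.575602*exp(5*j) + 138.33078*exp(4*j) - 169.348548*exp(3*j) + 363.922146*exp(2*j) + 98.779338*exp(j) - 34.082208)*exp(j)/(0.009261*exp(12*j) + 0.384993*exp(11*j) + 5.529384*exp(10*j) + 29.985768*exp(9*j) + 36.850842*exp(8*j) - 6.51483*exp(7*j) - 123.477552*exp(6*j) - 110.172384*exp(5*j) + 10.691793*exp(4*j) + 176.215717*exp(3*j) + 80.713584*exp(2*j) - 19.59552*exp(j) - 80.621568)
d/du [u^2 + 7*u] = 2*u + 7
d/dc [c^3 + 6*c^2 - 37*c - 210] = 3*c^2 + 12*c - 37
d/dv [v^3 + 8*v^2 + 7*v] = 3*v^2 + 16*v + 7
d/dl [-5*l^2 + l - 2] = 1 - 10*l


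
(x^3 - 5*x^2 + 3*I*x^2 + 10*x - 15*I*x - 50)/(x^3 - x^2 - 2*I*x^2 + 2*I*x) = (x^2 + 5*x*(-1 + I) - 25*I)/(x*(x - 1))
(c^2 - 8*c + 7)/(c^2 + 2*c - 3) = (c - 7)/(c + 3)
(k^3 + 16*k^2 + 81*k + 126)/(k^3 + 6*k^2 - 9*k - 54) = (k + 7)/(k - 3)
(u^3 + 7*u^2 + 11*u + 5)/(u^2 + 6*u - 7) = (u^3 + 7*u^2 + 11*u + 5)/(u^2 + 6*u - 7)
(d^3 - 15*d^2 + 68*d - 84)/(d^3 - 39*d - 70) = (d^2 - 8*d + 12)/(d^2 + 7*d + 10)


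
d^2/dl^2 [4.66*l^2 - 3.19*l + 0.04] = 9.32000000000000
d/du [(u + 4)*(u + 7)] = 2*u + 11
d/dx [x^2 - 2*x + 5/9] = 2*x - 2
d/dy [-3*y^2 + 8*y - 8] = 8 - 6*y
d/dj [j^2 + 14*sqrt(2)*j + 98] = 2*j + 14*sqrt(2)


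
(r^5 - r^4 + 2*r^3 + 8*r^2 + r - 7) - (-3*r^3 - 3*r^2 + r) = r^5 - r^4 + 5*r^3 + 11*r^2 - 7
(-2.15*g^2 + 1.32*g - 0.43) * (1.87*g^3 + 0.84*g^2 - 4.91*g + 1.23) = -4.0205*g^5 + 0.662400000000001*g^4 + 10.8612*g^3 - 9.4869*g^2 + 3.7349*g - 0.5289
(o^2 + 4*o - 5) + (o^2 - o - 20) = 2*o^2 + 3*o - 25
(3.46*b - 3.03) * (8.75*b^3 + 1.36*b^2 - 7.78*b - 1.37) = 30.275*b^4 - 21.8069*b^3 - 31.0396*b^2 + 18.8332*b + 4.1511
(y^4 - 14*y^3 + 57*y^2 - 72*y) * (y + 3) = y^5 - 11*y^4 + 15*y^3 + 99*y^2 - 216*y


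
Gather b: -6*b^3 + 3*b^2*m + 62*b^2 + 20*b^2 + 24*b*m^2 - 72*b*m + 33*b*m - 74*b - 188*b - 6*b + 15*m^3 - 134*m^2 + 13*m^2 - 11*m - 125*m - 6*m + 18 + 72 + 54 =-6*b^3 + b^2*(3*m + 82) + b*(24*m^2 - 39*m - 268) + 15*m^3 - 121*m^2 - 142*m + 144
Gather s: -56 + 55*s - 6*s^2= -6*s^2 + 55*s - 56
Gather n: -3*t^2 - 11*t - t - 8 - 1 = -3*t^2 - 12*t - 9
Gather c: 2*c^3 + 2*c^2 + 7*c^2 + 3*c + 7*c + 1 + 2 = 2*c^3 + 9*c^2 + 10*c + 3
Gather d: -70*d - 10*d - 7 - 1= -80*d - 8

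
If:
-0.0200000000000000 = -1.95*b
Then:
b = 0.01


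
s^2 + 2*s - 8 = (s - 2)*(s + 4)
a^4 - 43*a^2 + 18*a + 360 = (a - 5)*(a - 4)*(a + 3)*(a + 6)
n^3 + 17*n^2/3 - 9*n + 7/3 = (n - 1)*(n - 1/3)*(n + 7)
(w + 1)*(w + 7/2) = w^2 + 9*w/2 + 7/2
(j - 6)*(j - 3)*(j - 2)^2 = j^4 - 13*j^3 + 58*j^2 - 108*j + 72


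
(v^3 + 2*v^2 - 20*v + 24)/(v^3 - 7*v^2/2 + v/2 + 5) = 2*(v^2 + 4*v - 12)/(2*v^2 - 3*v - 5)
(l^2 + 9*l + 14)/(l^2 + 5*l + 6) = (l + 7)/(l + 3)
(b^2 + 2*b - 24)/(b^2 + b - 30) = (b - 4)/(b - 5)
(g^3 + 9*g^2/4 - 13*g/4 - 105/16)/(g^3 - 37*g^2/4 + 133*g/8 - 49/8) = (4*g^2 + 16*g + 15)/(2*(2*g^2 - 15*g + 7))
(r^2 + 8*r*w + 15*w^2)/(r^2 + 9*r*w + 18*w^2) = (r + 5*w)/(r + 6*w)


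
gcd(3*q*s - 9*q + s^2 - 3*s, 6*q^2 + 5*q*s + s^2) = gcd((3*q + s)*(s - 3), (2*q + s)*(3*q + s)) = 3*q + s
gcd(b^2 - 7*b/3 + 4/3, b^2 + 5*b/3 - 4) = b - 4/3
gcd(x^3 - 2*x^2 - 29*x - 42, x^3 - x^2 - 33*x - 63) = x^2 - 4*x - 21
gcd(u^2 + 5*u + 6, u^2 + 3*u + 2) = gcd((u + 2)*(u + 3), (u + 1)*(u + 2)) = u + 2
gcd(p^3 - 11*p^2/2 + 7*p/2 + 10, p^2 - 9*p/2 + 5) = p - 5/2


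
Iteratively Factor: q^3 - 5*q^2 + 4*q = (q - 1)*(q^2 - 4*q) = (q - 4)*(q - 1)*(q)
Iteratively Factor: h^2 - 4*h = (h - 4)*(h)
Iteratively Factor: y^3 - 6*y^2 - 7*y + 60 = (y - 5)*(y^2 - y - 12) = (y - 5)*(y - 4)*(y + 3)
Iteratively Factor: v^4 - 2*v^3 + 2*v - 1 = (v - 1)*(v^3 - v^2 - v + 1) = (v - 1)^2*(v^2 - 1) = (v - 1)^3*(v + 1)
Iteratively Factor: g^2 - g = (g - 1)*(g)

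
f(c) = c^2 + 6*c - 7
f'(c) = 2*c + 6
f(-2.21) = -15.38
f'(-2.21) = 1.58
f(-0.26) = -8.49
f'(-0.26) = 5.48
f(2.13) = 10.32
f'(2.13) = 10.26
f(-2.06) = -15.12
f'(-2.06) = 1.88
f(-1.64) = -14.15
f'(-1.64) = 2.72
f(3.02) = 20.24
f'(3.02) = 12.04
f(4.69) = 43.14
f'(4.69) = 15.38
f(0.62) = -2.90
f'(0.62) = 7.24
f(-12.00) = 65.00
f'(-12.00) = -18.00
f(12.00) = 209.00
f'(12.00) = 30.00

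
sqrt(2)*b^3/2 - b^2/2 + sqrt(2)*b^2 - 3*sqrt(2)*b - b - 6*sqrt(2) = (b - 2*sqrt(2))*(b + 3*sqrt(2)/2)*(sqrt(2)*b/2 + sqrt(2))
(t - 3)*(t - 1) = t^2 - 4*t + 3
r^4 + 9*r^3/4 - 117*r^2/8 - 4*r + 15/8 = (r - 3)*(r - 1/4)*(r + 1/2)*(r + 5)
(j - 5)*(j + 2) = j^2 - 3*j - 10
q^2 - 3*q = q*(q - 3)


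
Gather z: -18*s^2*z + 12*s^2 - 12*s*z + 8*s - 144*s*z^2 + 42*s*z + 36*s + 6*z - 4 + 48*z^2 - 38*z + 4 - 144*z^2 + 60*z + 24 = 12*s^2 + 44*s + z^2*(-144*s - 96) + z*(-18*s^2 + 30*s + 28) + 24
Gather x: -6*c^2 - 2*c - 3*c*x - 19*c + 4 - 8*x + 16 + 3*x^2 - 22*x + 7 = -6*c^2 - 21*c + 3*x^2 + x*(-3*c - 30) + 27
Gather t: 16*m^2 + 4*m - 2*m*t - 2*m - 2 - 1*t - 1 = 16*m^2 + 2*m + t*(-2*m - 1) - 3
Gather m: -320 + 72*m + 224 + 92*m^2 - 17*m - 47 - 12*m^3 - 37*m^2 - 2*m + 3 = -12*m^3 + 55*m^2 + 53*m - 140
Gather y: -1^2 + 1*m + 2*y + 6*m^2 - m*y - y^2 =6*m^2 + m - y^2 + y*(2 - m) - 1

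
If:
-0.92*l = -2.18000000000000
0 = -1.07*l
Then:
No Solution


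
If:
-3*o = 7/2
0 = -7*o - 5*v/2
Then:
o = -7/6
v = 49/15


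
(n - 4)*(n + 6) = n^2 + 2*n - 24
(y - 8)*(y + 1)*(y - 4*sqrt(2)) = y^3 - 7*y^2 - 4*sqrt(2)*y^2 - 8*y + 28*sqrt(2)*y + 32*sqrt(2)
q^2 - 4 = (q - 2)*(q + 2)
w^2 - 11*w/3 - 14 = (w - 6)*(w + 7/3)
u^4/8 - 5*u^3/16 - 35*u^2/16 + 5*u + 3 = (u/4 + 1)*(u/2 + 1/4)*(u - 4)*(u - 3)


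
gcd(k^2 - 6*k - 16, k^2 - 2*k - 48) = k - 8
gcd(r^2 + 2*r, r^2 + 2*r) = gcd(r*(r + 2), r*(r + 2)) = r^2 + 2*r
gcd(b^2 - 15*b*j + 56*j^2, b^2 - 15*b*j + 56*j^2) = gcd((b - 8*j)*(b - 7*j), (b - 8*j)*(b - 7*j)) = b^2 - 15*b*j + 56*j^2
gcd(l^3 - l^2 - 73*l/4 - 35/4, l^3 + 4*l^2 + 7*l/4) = l^2 + 4*l + 7/4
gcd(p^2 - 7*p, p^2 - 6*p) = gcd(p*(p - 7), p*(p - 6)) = p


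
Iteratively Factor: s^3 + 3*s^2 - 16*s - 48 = (s + 4)*(s^2 - s - 12) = (s + 3)*(s + 4)*(s - 4)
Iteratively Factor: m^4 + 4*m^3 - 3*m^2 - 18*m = (m + 3)*(m^3 + m^2 - 6*m) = m*(m + 3)*(m^2 + m - 6) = m*(m + 3)^2*(m - 2)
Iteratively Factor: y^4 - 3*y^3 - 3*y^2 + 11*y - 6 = (y - 3)*(y^3 - 3*y + 2) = (y - 3)*(y - 1)*(y^2 + y - 2) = (y - 3)*(y - 1)*(y + 2)*(y - 1)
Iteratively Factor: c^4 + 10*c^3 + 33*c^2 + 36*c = (c + 3)*(c^3 + 7*c^2 + 12*c) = c*(c + 3)*(c^2 + 7*c + 12) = c*(c + 3)*(c + 4)*(c + 3)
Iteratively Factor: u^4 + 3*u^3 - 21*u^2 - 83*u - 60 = (u + 1)*(u^3 + 2*u^2 - 23*u - 60) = (u - 5)*(u + 1)*(u^2 + 7*u + 12) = (u - 5)*(u + 1)*(u + 4)*(u + 3)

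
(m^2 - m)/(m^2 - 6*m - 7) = m*(1 - m)/(-m^2 + 6*m + 7)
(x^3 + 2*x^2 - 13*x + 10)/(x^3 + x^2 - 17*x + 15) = (x - 2)/(x - 3)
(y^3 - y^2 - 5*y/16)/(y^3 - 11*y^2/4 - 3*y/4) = (y - 5/4)/(y - 3)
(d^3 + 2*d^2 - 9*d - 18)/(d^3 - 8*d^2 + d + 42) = (d + 3)/(d - 7)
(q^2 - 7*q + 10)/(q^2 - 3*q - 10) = (q - 2)/(q + 2)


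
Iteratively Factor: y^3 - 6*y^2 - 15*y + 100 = (y - 5)*(y^2 - y - 20) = (y - 5)*(y + 4)*(y - 5)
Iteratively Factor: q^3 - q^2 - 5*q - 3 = (q + 1)*(q^2 - 2*q - 3) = (q + 1)^2*(q - 3)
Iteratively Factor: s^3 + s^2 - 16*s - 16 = (s + 1)*(s^2 - 16) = (s + 1)*(s + 4)*(s - 4)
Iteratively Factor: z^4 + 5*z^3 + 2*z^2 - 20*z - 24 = (z + 2)*(z^3 + 3*z^2 - 4*z - 12) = (z + 2)^2*(z^2 + z - 6) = (z - 2)*(z + 2)^2*(z + 3)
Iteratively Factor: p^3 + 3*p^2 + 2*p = (p + 1)*(p^2 + 2*p) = p*(p + 1)*(p + 2)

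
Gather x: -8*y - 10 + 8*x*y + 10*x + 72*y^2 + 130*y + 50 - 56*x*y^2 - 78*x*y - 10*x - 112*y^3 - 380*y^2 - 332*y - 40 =x*(-56*y^2 - 70*y) - 112*y^3 - 308*y^2 - 210*y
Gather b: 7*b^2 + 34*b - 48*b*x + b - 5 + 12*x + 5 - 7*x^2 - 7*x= 7*b^2 + b*(35 - 48*x) - 7*x^2 + 5*x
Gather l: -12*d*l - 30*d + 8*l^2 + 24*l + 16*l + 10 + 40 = -30*d + 8*l^2 + l*(40 - 12*d) + 50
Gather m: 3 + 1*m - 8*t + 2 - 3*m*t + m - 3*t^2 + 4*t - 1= m*(2 - 3*t) - 3*t^2 - 4*t + 4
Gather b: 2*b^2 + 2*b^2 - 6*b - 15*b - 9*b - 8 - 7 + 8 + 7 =4*b^2 - 30*b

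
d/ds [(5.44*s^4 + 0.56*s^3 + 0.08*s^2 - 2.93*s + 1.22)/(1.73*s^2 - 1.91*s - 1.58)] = (18.8224*s^5 - 30.2024*s^4 - 36.52*s^3 + 2.2617*s^2 - 4.474*s + 6.9596)/(2.9929*s^4 - 6.6086*s^3 - 1.8187*s^2 + 6.0356*s + 2.4964)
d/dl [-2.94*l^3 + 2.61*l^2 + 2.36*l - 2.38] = -8.82*l^2 + 5.22*l + 2.36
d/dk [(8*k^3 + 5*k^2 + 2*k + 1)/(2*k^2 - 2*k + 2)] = (8*k^4 - 16*k^3 + 17*k^2 + 8*k + 3)/(2*(k^4 - 2*k^3 + 3*k^2 - 2*k + 1))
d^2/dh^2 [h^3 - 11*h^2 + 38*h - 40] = 6*h - 22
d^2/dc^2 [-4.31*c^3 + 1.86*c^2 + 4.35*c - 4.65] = 3.72 - 25.86*c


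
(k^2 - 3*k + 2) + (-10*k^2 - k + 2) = -9*k^2 - 4*k + 4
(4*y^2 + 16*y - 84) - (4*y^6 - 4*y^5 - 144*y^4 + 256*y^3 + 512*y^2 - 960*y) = -4*y^6 + 4*y^5 + 144*y^4 - 256*y^3 - 508*y^2 + 976*y - 84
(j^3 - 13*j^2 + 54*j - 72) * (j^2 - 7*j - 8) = j^5 - 20*j^4 + 137*j^3 - 346*j^2 + 72*j + 576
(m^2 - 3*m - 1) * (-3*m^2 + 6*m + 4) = -3*m^4 + 15*m^3 - 11*m^2 - 18*m - 4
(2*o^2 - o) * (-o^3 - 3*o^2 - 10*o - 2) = -2*o^5 - 5*o^4 - 17*o^3 + 6*o^2 + 2*o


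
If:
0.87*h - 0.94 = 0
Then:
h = 1.08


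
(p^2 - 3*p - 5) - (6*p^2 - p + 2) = -5*p^2 - 2*p - 7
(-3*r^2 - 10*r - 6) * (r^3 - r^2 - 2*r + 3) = -3*r^5 - 7*r^4 + 10*r^3 + 17*r^2 - 18*r - 18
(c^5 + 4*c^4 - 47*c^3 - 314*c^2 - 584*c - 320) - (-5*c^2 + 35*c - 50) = c^5 + 4*c^4 - 47*c^3 - 309*c^2 - 619*c - 270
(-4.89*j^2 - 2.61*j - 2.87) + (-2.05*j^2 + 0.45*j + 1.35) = -6.94*j^2 - 2.16*j - 1.52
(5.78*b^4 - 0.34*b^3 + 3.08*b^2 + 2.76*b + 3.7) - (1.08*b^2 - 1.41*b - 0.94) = 5.78*b^4 - 0.34*b^3 + 2.0*b^2 + 4.17*b + 4.64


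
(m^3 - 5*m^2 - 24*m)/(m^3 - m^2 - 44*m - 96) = m/(m + 4)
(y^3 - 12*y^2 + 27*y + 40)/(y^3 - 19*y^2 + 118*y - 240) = (y + 1)/(y - 6)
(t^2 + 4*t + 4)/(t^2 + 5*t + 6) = (t + 2)/(t + 3)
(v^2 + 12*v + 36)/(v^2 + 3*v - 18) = (v + 6)/(v - 3)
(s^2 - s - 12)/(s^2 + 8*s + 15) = (s - 4)/(s + 5)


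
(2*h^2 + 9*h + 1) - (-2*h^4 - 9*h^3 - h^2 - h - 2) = 2*h^4 + 9*h^3 + 3*h^2 + 10*h + 3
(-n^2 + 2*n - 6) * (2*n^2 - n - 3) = -2*n^4 + 5*n^3 - 11*n^2 + 18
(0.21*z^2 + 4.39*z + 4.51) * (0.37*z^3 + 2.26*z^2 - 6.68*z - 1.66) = 0.0777*z^5 + 2.0989*z^4 + 10.1873*z^3 - 19.4812*z^2 - 37.4142*z - 7.4866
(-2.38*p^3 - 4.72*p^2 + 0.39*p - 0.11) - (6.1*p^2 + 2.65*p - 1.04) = -2.38*p^3 - 10.82*p^2 - 2.26*p + 0.93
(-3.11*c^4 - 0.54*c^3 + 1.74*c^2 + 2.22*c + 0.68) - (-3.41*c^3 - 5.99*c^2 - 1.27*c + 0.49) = -3.11*c^4 + 2.87*c^3 + 7.73*c^2 + 3.49*c + 0.19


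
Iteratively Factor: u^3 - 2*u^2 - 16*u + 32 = (u - 4)*(u^2 + 2*u - 8) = (u - 4)*(u - 2)*(u + 4)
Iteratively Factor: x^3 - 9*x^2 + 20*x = (x - 5)*(x^2 - 4*x) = x*(x - 5)*(x - 4)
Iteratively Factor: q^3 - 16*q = (q - 4)*(q^2 + 4*q) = q*(q - 4)*(q + 4)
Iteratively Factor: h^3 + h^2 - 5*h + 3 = (h - 1)*(h^2 + 2*h - 3) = (h - 1)*(h + 3)*(h - 1)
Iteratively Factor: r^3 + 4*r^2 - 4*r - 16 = (r + 4)*(r^2 - 4) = (r - 2)*(r + 4)*(r + 2)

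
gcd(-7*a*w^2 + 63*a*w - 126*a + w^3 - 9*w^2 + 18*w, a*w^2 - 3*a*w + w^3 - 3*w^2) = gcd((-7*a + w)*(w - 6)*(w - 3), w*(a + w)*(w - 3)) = w - 3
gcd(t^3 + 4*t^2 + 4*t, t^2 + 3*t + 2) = t + 2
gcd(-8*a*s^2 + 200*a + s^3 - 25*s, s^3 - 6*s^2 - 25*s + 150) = s^2 - 25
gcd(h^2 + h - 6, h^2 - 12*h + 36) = 1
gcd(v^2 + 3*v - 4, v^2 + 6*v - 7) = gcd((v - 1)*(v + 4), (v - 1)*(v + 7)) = v - 1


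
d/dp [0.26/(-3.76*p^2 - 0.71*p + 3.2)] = (1.9552*p + 0.1846)/(3.76*p^2 + 0.71*p - 3.2)^2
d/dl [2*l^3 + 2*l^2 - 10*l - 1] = 6*l^2 + 4*l - 10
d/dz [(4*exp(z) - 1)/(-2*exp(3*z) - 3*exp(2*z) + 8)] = (6*(exp(z) + 1)*(4*exp(z) - 1)*exp(z) - 8*exp(3*z) - 12*exp(2*z) + 32)*exp(z)/(2*exp(3*z) + 3*exp(2*z) - 8)^2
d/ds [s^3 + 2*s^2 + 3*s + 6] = 3*s^2 + 4*s + 3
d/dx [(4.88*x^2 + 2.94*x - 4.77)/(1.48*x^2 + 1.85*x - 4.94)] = (4.6768*x^2 - 34.0952*x - 5.6991)/(2.1904*x^4 + 5.476*x^3 - 11.1999*x^2 - 18.278*x + 24.4036)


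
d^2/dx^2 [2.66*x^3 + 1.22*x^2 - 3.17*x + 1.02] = 15.96*x + 2.44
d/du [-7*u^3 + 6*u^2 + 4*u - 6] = -21*u^2 + 12*u + 4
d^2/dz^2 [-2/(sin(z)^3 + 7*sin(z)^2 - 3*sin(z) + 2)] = 2*(-9*sin(z)^6 + 77*sin(z)^5 + 232*sin(z)^4 - 193*sin(z)^3 - 377*sin(z)^2 + 144*sin(z) - 18*cos(z)^6 + 28)/(sin(z)^3 + 7*sin(z)^2 - 3*sin(z) + 2)^3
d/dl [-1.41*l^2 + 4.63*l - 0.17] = 4.63 - 2.82*l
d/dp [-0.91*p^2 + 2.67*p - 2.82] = 2.67 - 1.82*p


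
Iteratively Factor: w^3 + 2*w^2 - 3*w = (w)*(w^2 + 2*w - 3) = w*(w - 1)*(w + 3)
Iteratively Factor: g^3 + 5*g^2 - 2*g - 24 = (g - 2)*(g^2 + 7*g + 12) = (g - 2)*(g + 4)*(g + 3)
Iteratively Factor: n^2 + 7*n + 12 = (n + 3)*(n + 4)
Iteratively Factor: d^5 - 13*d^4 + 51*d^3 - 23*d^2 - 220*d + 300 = (d + 2)*(d^4 - 15*d^3 + 81*d^2 - 185*d + 150) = (d - 5)*(d + 2)*(d^3 - 10*d^2 + 31*d - 30) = (d - 5)^2*(d + 2)*(d^2 - 5*d + 6) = (d - 5)^2*(d - 2)*(d + 2)*(d - 3)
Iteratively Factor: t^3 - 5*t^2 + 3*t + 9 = (t + 1)*(t^2 - 6*t + 9) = (t - 3)*(t + 1)*(t - 3)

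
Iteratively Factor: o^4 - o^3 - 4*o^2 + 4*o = (o)*(o^3 - o^2 - 4*o + 4) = o*(o - 2)*(o^2 + o - 2) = o*(o - 2)*(o + 2)*(o - 1)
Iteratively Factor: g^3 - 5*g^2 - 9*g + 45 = (g - 3)*(g^2 - 2*g - 15) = (g - 3)*(g + 3)*(g - 5)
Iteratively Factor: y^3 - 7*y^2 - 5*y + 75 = (y - 5)*(y^2 - 2*y - 15) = (y - 5)*(y + 3)*(y - 5)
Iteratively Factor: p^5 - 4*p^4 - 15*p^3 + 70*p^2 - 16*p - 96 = (p - 4)*(p^4 - 15*p^2 + 10*p + 24) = (p - 4)*(p - 3)*(p^3 + 3*p^2 - 6*p - 8) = (p - 4)*(p - 3)*(p + 1)*(p^2 + 2*p - 8) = (p - 4)*(p - 3)*(p - 2)*(p + 1)*(p + 4)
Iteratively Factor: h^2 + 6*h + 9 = (h + 3)*(h + 3)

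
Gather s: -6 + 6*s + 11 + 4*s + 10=10*s + 15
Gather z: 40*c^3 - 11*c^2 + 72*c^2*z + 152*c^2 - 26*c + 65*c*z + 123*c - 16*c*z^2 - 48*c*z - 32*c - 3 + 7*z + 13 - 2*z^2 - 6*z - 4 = 40*c^3 + 141*c^2 + 65*c + z^2*(-16*c - 2) + z*(72*c^2 + 17*c + 1) + 6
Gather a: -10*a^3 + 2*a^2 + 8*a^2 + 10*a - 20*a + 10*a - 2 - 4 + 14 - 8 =-10*a^3 + 10*a^2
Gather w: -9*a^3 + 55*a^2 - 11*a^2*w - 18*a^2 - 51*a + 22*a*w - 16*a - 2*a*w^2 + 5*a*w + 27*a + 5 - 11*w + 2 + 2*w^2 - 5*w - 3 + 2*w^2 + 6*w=-9*a^3 + 37*a^2 - 40*a + w^2*(4 - 2*a) + w*(-11*a^2 + 27*a - 10) + 4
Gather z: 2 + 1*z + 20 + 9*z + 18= 10*z + 40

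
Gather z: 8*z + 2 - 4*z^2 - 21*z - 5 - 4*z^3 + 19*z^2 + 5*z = -4*z^3 + 15*z^2 - 8*z - 3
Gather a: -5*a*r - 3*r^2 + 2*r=-5*a*r - 3*r^2 + 2*r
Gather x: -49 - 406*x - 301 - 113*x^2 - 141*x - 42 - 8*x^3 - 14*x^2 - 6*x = -8*x^3 - 127*x^2 - 553*x - 392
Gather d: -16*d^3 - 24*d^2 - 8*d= -16*d^3 - 24*d^2 - 8*d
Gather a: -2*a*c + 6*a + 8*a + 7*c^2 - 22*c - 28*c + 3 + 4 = a*(14 - 2*c) + 7*c^2 - 50*c + 7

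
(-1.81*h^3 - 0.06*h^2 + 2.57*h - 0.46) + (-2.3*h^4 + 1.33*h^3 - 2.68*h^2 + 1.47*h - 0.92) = -2.3*h^4 - 0.48*h^3 - 2.74*h^2 + 4.04*h - 1.38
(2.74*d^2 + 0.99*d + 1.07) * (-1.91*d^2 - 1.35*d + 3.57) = -5.2334*d^4 - 5.5899*d^3 + 6.4016*d^2 + 2.0898*d + 3.8199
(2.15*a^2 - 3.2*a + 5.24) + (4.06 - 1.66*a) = 2.15*a^2 - 4.86*a + 9.3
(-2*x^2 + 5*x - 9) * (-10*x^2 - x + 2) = 20*x^4 - 48*x^3 + 81*x^2 + 19*x - 18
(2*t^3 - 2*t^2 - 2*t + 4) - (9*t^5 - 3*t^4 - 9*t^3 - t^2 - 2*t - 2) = -9*t^5 + 3*t^4 + 11*t^3 - t^2 + 6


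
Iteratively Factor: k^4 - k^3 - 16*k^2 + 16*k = (k - 4)*(k^3 + 3*k^2 - 4*k) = (k - 4)*(k + 4)*(k^2 - k) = (k - 4)*(k - 1)*(k + 4)*(k)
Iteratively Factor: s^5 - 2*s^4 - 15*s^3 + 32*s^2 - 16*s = (s - 1)*(s^4 - s^3 - 16*s^2 + 16*s) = (s - 1)^2*(s^3 - 16*s) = (s - 1)^2*(s + 4)*(s^2 - 4*s) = s*(s - 1)^2*(s + 4)*(s - 4)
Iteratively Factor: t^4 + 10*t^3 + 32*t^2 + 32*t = (t + 4)*(t^3 + 6*t^2 + 8*t) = t*(t + 4)*(t^2 + 6*t + 8) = t*(t + 4)^2*(t + 2)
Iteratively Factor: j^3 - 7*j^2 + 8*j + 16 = (j + 1)*(j^2 - 8*j + 16) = (j - 4)*(j + 1)*(j - 4)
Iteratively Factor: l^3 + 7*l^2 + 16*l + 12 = (l + 2)*(l^2 + 5*l + 6) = (l + 2)*(l + 3)*(l + 2)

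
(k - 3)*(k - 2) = k^2 - 5*k + 6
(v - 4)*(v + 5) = v^2 + v - 20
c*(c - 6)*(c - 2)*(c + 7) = c^4 - c^3 - 44*c^2 + 84*c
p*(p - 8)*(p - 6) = p^3 - 14*p^2 + 48*p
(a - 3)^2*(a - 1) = a^3 - 7*a^2 + 15*a - 9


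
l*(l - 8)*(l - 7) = l^3 - 15*l^2 + 56*l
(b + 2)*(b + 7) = b^2 + 9*b + 14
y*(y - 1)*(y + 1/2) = y^3 - y^2/2 - y/2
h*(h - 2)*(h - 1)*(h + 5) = h^4 + 2*h^3 - 13*h^2 + 10*h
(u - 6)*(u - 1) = u^2 - 7*u + 6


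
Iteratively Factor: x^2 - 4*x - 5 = (x - 5)*(x + 1)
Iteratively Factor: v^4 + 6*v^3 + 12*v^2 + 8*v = (v + 2)*(v^3 + 4*v^2 + 4*v) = (v + 2)^2*(v^2 + 2*v) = v*(v + 2)^2*(v + 2)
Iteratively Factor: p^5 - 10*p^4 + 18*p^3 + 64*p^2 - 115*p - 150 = (p - 5)*(p^4 - 5*p^3 - 7*p^2 + 29*p + 30) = (p - 5)*(p + 2)*(p^3 - 7*p^2 + 7*p + 15) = (p - 5)*(p - 3)*(p + 2)*(p^2 - 4*p - 5) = (p - 5)^2*(p - 3)*(p + 2)*(p + 1)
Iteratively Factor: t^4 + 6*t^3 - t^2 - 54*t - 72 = (t + 2)*(t^3 + 4*t^2 - 9*t - 36) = (t + 2)*(t + 3)*(t^2 + t - 12) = (t + 2)*(t + 3)*(t + 4)*(t - 3)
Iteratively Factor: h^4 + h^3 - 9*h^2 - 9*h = (h - 3)*(h^3 + 4*h^2 + 3*h) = (h - 3)*(h + 1)*(h^2 + 3*h) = h*(h - 3)*(h + 1)*(h + 3)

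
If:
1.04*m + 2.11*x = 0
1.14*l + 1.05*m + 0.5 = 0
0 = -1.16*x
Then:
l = -0.44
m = 0.00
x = 0.00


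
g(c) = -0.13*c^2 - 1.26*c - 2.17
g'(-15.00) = 2.64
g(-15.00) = -12.52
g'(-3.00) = -0.48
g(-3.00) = 0.44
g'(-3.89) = -0.25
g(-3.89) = 0.76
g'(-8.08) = 0.84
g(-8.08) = -0.48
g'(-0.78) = -1.06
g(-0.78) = -1.27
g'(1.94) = -1.76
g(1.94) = -5.10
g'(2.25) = -1.84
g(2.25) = -5.66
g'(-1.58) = -0.85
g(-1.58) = -0.50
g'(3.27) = -2.11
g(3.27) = -7.68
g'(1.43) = -1.63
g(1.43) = -4.24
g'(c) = -0.26*c - 1.26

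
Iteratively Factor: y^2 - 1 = (y - 1)*(y + 1)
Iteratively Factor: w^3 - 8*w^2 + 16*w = (w - 4)*(w^2 - 4*w) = (w - 4)^2*(w)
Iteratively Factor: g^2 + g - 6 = (g + 3)*(g - 2)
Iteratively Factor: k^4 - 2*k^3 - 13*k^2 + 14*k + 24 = (k + 1)*(k^3 - 3*k^2 - 10*k + 24) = (k + 1)*(k + 3)*(k^2 - 6*k + 8) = (k - 4)*(k + 1)*(k + 3)*(k - 2)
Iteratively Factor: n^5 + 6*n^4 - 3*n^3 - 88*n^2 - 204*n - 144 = (n + 3)*(n^4 + 3*n^3 - 12*n^2 - 52*n - 48) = (n + 3)^2*(n^3 - 12*n - 16) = (n + 2)*(n + 3)^2*(n^2 - 2*n - 8) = (n - 4)*(n + 2)*(n + 3)^2*(n + 2)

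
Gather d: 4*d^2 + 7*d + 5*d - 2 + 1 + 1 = 4*d^2 + 12*d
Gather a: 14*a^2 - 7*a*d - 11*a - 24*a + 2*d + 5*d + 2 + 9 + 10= 14*a^2 + a*(-7*d - 35) + 7*d + 21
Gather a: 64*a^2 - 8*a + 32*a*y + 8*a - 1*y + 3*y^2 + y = 64*a^2 + 32*a*y + 3*y^2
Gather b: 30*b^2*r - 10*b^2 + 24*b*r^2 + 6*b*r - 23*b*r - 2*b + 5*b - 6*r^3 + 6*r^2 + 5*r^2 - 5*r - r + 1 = b^2*(30*r - 10) + b*(24*r^2 - 17*r + 3) - 6*r^3 + 11*r^2 - 6*r + 1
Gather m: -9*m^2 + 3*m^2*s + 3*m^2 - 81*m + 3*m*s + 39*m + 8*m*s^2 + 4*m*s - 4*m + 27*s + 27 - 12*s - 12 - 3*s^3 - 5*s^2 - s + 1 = m^2*(3*s - 6) + m*(8*s^2 + 7*s - 46) - 3*s^3 - 5*s^2 + 14*s + 16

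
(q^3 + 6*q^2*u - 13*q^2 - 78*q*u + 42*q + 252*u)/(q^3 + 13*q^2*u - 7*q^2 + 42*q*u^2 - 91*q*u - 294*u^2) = (q - 6)/(q + 7*u)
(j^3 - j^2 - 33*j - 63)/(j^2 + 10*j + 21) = (j^2 - 4*j - 21)/(j + 7)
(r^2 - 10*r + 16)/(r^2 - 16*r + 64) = (r - 2)/(r - 8)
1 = 1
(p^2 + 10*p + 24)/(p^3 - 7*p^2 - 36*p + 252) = (p + 4)/(p^2 - 13*p + 42)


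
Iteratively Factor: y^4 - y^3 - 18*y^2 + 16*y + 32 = (y + 1)*(y^3 - 2*y^2 - 16*y + 32) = (y - 2)*(y + 1)*(y^2 - 16) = (y - 4)*(y - 2)*(y + 1)*(y + 4)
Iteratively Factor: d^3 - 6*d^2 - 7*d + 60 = (d + 3)*(d^2 - 9*d + 20) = (d - 4)*(d + 3)*(d - 5)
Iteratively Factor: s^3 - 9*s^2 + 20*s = (s - 4)*(s^2 - 5*s) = s*(s - 4)*(s - 5)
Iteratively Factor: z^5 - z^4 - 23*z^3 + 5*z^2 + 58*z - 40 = (z - 1)*(z^4 - 23*z^2 - 18*z + 40) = (z - 1)*(z + 4)*(z^3 - 4*z^2 - 7*z + 10) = (z - 1)^2*(z + 4)*(z^2 - 3*z - 10) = (z - 5)*(z - 1)^2*(z + 4)*(z + 2)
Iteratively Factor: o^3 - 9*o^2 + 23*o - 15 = (o - 3)*(o^2 - 6*o + 5) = (o - 3)*(o - 1)*(o - 5)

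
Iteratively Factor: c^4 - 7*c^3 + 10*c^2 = (c)*(c^3 - 7*c^2 + 10*c) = c*(c - 2)*(c^2 - 5*c) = c*(c - 5)*(c - 2)*(c)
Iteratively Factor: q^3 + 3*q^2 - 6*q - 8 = (q + 1)*(q^2 + 2*q - 8) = (q - 2)*(q + 1)*(q + 4)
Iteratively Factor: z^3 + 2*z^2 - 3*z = (z - 1)*(z^2 + 3*z) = z*(z - 1)*(z + 3)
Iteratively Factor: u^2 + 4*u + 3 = (u + 3)*(u + 1)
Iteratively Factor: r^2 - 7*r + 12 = (r - 3)*(r - 4)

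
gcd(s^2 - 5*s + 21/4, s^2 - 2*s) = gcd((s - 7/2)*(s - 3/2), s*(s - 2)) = 1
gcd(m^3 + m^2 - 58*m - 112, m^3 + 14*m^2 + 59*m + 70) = m^2 + 9*m + 14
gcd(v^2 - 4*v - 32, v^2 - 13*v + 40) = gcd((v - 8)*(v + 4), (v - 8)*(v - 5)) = v - 8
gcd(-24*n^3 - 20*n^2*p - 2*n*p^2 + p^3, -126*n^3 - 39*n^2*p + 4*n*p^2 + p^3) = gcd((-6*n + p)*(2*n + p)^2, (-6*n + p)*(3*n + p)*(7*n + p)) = -6*n + p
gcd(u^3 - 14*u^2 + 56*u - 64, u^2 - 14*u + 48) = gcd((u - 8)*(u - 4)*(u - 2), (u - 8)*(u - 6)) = u - 8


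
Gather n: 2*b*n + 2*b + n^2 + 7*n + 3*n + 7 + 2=2*b + n^2 + n*(2*b + 10) + 9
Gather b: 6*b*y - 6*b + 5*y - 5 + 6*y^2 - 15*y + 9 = b*(6*y - 6) + 6*y^2 - 10*y + 4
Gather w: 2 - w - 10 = -w - 8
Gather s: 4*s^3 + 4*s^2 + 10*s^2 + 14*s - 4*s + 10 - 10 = 4*s^3 + 14*s^2 + 10*s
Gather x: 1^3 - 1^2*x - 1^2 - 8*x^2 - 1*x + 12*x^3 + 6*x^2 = 12*x^3 - 2*x^2 - 2*x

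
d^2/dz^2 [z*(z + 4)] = 2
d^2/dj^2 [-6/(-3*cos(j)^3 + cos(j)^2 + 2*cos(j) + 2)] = 6*((cos(j) - 8*cos(2*j) + 27*cos(3*j))*(-3*cos(j)^3 + cos(j)^2 + 2*cos(j) + 2)/4 - 2*(-9*cos(j)^2 + 2*cos(j) + 2)^2*sin(j)^2)/(-3*cos(j)^3 + cos(j)^2 + 2*cos(j) + 2)^3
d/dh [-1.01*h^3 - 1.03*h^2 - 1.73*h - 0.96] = -3.03*h^2 - 2.06*h - 1.73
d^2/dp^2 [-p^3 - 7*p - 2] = -6*p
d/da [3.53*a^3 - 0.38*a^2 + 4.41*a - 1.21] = 10.59*a^2 - 0.76*a + 4.41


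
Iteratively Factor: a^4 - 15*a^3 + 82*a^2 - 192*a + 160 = (a - 4)*(a^3 - 11*a^2 + 38*a - 40) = (a - 4)*(a - 2)*(a^2 - 9*a + 20) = (a - 4)^2*(a - 2)*(a - 5)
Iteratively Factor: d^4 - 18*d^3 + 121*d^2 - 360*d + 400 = (d - 5)*(d^3 - 13*d^2 + 56*d - 80) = (d - 5)^2*(d^2 - 8*d + 16) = (d - 5)^2*(d - 4)*(d - 4)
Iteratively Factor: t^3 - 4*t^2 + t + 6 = (t - 3)*(t^2 - t - 2) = (t - 3)*(t + 1)*(t - 2)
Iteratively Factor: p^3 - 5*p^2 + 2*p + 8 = (p - 2)*(p^2 - 3*p - 4) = (p - 4)*(p - 2)*(p + 1)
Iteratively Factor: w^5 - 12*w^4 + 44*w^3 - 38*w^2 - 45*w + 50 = (w + 1)*(w^4 - 13*w^3 + 57*w^2 - 95*w + 50) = (w - 2)*(w + 1)*(w^3 - 11*w^2 + 35*w - 25) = (w - 2)*(w - 1)*(w + 1)*(w^2 - 10*w + 25) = (w - 5)*(w - 2)*(w - 1)*(w + 1)*(w - 5)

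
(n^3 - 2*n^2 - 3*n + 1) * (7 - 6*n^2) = -6*n^5 + 12*n^4 + 25*n^3 - 20*n^2 - 21*n + 7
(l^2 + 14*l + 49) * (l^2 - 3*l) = l^4 + 11*l^3 + 7*l^2 - 147*l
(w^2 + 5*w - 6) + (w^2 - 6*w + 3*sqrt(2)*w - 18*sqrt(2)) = 2*w^2 - w + 3*sqrt(2)*w - 18*sqrt(2) - 6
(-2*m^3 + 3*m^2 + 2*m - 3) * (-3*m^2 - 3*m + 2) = 6*m^5 - 3*m^4 - 19*m^3 + 9*m^2 + 13*m - 6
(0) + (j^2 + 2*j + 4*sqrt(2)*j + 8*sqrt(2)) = j^2 + 2*j + 4*sqrt(2)*j + 8*sqrt(2)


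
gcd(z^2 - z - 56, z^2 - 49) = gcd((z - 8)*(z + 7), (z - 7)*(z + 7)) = z + 7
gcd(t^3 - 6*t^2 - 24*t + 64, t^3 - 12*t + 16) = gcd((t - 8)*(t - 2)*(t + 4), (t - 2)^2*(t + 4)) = t^2 + 2*t - 8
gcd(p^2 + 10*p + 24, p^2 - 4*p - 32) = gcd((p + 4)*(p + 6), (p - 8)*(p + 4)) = p + 4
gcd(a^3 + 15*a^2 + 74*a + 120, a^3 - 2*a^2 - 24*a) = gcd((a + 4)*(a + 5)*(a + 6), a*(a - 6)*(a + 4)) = a + 4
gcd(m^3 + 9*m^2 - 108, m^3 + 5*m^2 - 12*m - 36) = m^2 + 3*m - 18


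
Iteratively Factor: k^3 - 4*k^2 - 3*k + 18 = (k - 3)*(k^2 - k - 6) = (k - 3)*(k + 2)*(k - 3)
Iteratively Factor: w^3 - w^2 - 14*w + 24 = (w + 4)*(w^2 - 5*w + 6) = (w - 2)*(w + 4)*(w - 3)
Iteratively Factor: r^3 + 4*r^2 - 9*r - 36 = (r - 3)*(r^2 + 7*r + 12) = (r - 3)*(r + 3)*(r + 4)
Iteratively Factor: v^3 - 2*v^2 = (v)*(v^2 - 2*v) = v*(v - 2)*(v)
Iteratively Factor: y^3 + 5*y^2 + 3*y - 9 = (y - 1)*(y^2 + 6*y + 9) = (y - 1)*(y + 3)*(y + 3)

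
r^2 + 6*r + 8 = (r + 2)*(r + 4)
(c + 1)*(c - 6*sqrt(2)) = c^2 - 6*sqrt(2)*c + c - 6*sqrt(2)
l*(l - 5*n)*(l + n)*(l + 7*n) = l^4 + 3*l^3*n - 33*l^2*n^2 - 35*l*n^3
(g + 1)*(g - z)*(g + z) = g^3 + g^2 - g*z^2 - z^2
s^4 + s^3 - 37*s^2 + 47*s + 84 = (s - 4)*(s - 3)*(s + 1)*(s + 7)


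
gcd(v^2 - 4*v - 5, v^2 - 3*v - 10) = v - 5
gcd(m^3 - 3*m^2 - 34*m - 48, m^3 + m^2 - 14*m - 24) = m^2 + 5*m + 6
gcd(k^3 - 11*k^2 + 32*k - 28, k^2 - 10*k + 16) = k - 2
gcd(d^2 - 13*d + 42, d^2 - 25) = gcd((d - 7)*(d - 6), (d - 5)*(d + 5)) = 1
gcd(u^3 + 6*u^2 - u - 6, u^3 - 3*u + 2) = u - 1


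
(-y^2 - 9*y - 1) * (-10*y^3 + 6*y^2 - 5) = 10*y^5 + 84*y^4 - 44*y^3 - y^2 + 45*y + 5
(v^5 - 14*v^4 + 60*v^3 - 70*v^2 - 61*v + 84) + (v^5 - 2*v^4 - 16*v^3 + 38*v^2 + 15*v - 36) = 2*v^5 - 16*v^4 + 44*v^3 - 32*v^2 - 46*v + 48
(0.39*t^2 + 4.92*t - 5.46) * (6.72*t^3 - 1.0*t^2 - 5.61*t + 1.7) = 2.6208*t^5 + 32.6724*t^4 - 43.7991*t^3 - 21.4782*t^2 + 38.9946*t - 9.282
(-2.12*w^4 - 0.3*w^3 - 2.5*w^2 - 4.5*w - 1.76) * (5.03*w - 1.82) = -10.6636*w^5 + 2.3494*w^4 - 12.029*w^3 - 18.085*w^2 - 0.662800000000001*w + 3.2032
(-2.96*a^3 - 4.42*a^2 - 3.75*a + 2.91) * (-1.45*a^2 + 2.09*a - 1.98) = 4.292*a^5 + 0.2226*a^4 + 2.0605*a^3 - 3.3054*a^2 + 13.5069*a - 5.7618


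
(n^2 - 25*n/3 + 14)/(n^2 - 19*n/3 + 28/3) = (n - 6)/(n - 4)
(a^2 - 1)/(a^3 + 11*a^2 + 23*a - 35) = (a + 1)/(a^2 + 12*a + 35)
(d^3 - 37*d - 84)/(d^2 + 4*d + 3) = (d^2 - 3*d - 28)/(d + 1)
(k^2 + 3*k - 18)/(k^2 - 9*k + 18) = (k + 6)/(k - 6)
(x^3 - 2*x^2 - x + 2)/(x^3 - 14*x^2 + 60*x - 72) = (x^2 - 1)/(x^2 - 12*x + 36)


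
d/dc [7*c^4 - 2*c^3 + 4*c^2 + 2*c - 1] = 28*c^3 - 6*c^2 + 8*c + 2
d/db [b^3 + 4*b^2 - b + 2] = 3*b^2 + 8*b - 1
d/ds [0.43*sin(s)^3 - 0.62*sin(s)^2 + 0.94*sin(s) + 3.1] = (1.29*sin(s)^2 - 1.24*sin(s) + 0.94)*cos(s)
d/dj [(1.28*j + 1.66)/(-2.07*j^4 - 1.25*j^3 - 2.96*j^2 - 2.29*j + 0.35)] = (7.9488*j^4 + 16.9448*j^3 + 10.0138*j^2 + 9.8272*j + 4.2494)/(4.2849*j^8 + 5.175*j^7 + 13.8169*j^6 + 16.8806*j^5 + 13.0376*j^4 + 12.6818*j^3 + 3.1721*j^2 - 1.603*j + 0.1225)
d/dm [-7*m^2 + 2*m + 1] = 2 - 14*m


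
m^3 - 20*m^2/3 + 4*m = m*(m - 6)*(m - 2/3)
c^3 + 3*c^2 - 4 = (c - 1)*(c + 2)^2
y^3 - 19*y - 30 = (y - 5)*(y + 2)*(y + 3)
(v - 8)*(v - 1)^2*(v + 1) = v^4 - 9*v^3 + 7*v^2 + 9*v - 8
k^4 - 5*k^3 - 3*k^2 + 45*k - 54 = (k - 3)^2*(k - 2)*(k + 3)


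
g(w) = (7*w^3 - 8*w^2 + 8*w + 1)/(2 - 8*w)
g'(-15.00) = 27.03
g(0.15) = 2.55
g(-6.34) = -40.88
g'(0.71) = 1.08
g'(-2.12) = 4.55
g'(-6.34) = 11.88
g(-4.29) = -20.19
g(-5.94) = -36.27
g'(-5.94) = 11.18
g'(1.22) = -1.01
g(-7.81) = -60.24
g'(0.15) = 33.14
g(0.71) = -1.40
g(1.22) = -1.49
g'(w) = (21*w^2 - 16*w + 8)/(2 - 8*w) + 8*(7*w^3 - 8*w^2 + 8*w + 1)/(2 - 8*w)^2 = (-56*w^3 + 53*w^2 - 16*w + 12)/(2*(16*w^2 - 8*w + 1))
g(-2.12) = -6.26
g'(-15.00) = 27.03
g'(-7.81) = 14.45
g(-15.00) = -209.38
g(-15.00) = -209.38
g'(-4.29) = 8.30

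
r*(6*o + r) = 6*o*r + r^2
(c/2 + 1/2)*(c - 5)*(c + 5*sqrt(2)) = c^3/2 - 2*c^2 + 5*sqrt(2)*c^2/2 - 10*sqrt(2)*c - 5*c/2 - 25*sqrt(2)/2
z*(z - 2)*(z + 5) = z^3 + 3*z^2 - 10*z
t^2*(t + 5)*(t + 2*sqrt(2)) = t^4 + 2*sqrt(2)*t^3 + 5*t^3 + 10*sqrt(2)*t^2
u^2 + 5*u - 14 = (u - 2)*(u + 7)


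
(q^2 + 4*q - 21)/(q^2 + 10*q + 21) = (q - 3)/(q + 3)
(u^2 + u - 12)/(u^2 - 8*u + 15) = (u + 4)/(u - 5)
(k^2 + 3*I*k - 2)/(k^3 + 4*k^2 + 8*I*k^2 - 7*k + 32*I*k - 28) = (k + 2*I)/(k^2 + k*(4 + 7*I) + 28*I)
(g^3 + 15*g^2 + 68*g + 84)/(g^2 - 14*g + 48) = (g^3 + 15*g^2 + 68*g + 84)/(g^2 - 14*g + 48)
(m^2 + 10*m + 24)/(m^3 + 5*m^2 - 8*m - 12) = (m + 4)/(m^2 - m - 2)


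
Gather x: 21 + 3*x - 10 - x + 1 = 2*x + 12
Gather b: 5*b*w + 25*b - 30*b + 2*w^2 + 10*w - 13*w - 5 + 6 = b*(5*w - 5) + 2*w^2 - 3*w + 1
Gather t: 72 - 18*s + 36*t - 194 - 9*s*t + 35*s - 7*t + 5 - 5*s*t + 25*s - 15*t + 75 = 42*s + t*(14 - 14*s) - 42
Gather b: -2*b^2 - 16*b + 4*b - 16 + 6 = -2*b^2 - 12*b - 10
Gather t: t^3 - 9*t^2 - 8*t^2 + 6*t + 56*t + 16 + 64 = t^3 - 17*t^2 + 62*t + 80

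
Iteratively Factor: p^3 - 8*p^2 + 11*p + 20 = (p - 5)*(p^2 - 3*p - 4) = (p - 5)*(p + 1)*(p - 4)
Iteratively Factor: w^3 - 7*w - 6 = (w + 1)*(w^2 - w - 6) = (w - 3)*(w + 1)*(w + 2)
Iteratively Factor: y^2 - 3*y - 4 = (y - 4)*(y + 1)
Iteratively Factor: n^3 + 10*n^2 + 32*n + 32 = (n + 2)*(n^2 + 8*n + 16) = (n + 2)*(n + 4)*(n + 4)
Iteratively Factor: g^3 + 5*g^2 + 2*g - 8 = (g + 2)*(g^2 + 3*g - 4) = (g - 1)*(g + 2)*(g + 4)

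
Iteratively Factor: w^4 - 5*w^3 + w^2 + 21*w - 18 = (w - 3)*(w^3 - 2*w^2 - 5*w + 6) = (w - 3)*(w + 2)*(w^2 - 4*w + 3) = (w - 3)^2*(w + 2)*(w - 1)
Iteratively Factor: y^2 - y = (y - 1)*(y)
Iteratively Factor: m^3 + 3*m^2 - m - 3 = (m + 1)*(m^2 + 2*m - 3) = (m - 1)*(m + 1)*(m + 3)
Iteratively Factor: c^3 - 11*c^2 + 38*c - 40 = (c - 4)*(c^2 - 7*c + 10) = (c - 5)*(c - 4)*(c - 2)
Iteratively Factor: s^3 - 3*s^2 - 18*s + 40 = (s + 4)*(s^2 - 7*s + 10) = (s - 2)*(s + 4)*(s - 5)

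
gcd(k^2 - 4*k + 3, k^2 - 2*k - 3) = k - 3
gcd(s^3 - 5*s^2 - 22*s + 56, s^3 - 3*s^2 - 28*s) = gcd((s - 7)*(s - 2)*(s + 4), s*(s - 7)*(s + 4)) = s^2 - 3*s - 28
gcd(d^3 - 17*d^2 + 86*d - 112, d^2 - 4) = d - 2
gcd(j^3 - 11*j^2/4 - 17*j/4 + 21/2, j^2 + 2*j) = j + 2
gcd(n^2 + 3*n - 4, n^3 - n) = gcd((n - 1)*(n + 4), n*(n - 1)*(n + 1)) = n - 1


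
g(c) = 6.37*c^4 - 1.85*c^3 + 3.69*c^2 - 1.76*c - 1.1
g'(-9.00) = -19092.65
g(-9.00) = 43455.85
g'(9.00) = 18190.03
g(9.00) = 40726.87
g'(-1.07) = -47.22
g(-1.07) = 15.62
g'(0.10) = -1.05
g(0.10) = -1.24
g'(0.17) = -0.54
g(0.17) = -1.30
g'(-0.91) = -32.27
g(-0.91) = 9.32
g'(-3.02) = -776.48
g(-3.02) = 618.69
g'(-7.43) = -10814.17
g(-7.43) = 20387.59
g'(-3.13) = -860.56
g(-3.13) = 708.68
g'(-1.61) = -134.36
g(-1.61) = 61.82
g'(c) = 25.48*c^3 - 5.55*c^2 + 7.38*c - 1.76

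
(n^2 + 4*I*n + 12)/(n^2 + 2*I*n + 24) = (n - 2*I)/(n - 4*I)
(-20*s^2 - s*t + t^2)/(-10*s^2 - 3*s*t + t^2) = (4*s + t)/(2*s + t)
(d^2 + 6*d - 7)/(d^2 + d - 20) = (d^2 + 6*d - 7)/(d^2 + d - 20)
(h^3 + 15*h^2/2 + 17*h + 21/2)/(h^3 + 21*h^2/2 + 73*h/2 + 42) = (h + 1)/(h + 4)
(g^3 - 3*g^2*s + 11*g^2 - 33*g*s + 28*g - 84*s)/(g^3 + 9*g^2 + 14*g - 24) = (g^2 - 3*g*s + 7*g - 21*s)/(g^2 + 5*g - 6)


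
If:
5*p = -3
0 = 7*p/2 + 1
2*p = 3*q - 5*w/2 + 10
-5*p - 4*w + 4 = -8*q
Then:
No Solution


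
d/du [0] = 0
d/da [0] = 0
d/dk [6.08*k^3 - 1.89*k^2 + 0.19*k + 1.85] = 18.24*k^2 - 3.78*k + 0.19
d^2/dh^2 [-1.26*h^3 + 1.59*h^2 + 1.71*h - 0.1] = 3.18 - 7.56*h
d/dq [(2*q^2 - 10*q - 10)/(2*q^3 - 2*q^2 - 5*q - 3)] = 2*(-2*q^4 + 20*q^3 + 15*q^2 - 26*q - 10)/(4*q^6 - 8*q^5 - 16*q^4 + 8*q^3 + 37*q^2 + 30*q + 9)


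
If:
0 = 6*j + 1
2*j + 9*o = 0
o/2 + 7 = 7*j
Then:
No Solution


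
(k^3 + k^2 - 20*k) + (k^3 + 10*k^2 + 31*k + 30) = 2*k^3 + 11*k^2 + 11*k + 30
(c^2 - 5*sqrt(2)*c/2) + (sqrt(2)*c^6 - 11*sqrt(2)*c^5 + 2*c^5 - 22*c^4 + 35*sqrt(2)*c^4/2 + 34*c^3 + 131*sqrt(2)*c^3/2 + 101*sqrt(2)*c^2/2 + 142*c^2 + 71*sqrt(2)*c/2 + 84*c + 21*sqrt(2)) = sqrt(2)*c^6 - 11*sqrt(2)*c^5 + 2*c^5 - 22*c^4 + 35*sqrt(2)*c^4/2 + 34*c^3 + 131*sqrt(2)*c^3/2 + 101*sqrt(2)*c^2/2 + 143*c^2 + 33*sqrt(2)*c + 84*c + 21*sqrt(2)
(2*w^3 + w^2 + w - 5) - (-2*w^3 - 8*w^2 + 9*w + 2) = 4*w^3 + 9*w^2 - 8*w - 7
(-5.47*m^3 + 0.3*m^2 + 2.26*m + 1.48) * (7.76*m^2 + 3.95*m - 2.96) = -42.4472*m^5 - 19.2785*m^4 + 34.9138*m^3 + 19.5238*m^2 - 0.843599999999999*m - 4.3808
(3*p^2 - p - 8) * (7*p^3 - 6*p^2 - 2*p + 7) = 21*p^5 - 25*p^4 - 56*p^3 + 71*p^2 + 9*p - 56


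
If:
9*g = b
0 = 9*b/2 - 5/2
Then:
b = 5/9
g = 5/81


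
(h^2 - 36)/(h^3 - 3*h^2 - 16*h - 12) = (h + 6)/(h^2 + 3*h + 2)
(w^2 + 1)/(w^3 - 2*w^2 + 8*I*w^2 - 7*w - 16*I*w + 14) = (w - I)/(w^2 + w*(-2 + 7*I) - 14*I)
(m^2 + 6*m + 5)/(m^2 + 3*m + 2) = (m + 5)/(m + 2)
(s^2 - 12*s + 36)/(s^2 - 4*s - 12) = (s - 6)/(s + 2)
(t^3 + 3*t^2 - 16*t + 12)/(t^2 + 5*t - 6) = t - 2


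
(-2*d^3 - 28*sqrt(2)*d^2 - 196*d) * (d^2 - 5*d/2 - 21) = -2*d^5 - 28*sqrt(2)*d^4 + 5*d^4 - 154*d^3 + 70*sqrt(2)*d^3 + 490*d^2 + 588*sqrt(2)*d^2 + 4116*d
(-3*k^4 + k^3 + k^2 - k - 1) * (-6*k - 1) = 18*k^5 - 3*k^4 - 7*k^3 + 5*k^2 + 7*k + 1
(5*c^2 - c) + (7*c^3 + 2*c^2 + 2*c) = 7*c^3 + 7*c^2 + c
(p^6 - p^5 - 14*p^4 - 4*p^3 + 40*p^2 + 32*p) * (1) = p^6 - p^5 - 14*p^4 - 4*p^3 + 40*p^2 + 32*p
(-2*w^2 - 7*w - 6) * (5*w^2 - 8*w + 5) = -10*w^4 - 19*w^3 + 16*w^2 + 13*w - 30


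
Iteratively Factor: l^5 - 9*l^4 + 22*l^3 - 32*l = (l)*(l^4 - 9*l^3 + 22*l^2 - 32) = l*(l - 2)*(l^3 - 7*l^2 + 8*l + 16) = l*(l - 2)*(l + 1)*(l^2 - 8*l + 16) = l*(l - 4)*(l - 2)*(l + 1)*(l - 4)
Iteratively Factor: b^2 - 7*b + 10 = (b - 2)*(b - 5)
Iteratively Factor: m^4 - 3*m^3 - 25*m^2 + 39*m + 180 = (m + 3)*(m^3 - 6*m^2 - 7*m + 60) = (m - 5)*(m + 3)*(m^2 - m - 12) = (m - 5)*(m + 3)^2*(m - 4)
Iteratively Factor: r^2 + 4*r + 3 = (r + 3)*(r + 1)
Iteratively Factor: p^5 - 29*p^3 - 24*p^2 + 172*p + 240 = (p + 2)*(p^4 - 2*p^3 - 25*p^2 + 26*p + 120) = (p + 2)^2*(p^3 - 4*p^2 - 17*p + 60) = (p + 2)^2*(p + 4)*(p^2 - 8*p + 15) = (p - 3)*(p + 2)^2*(p + 4)*(p - 5)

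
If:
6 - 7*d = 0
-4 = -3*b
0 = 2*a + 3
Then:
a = -3/2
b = 4/3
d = 6/7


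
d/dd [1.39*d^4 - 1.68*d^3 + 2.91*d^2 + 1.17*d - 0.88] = 5.56*d^3 - 5.04*d^2 + 5.82*d + 1.17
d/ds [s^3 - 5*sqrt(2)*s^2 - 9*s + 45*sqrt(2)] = 3*s^2 - 10*sqrt(2)*s - 9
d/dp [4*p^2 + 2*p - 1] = 8*p + 2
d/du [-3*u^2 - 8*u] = -6*u - 8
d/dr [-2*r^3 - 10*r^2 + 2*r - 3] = -6*r^2 - 20*r + 2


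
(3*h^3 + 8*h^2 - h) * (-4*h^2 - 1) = -12*h^5 - 32*h^4 + h^3 - 8*h^2 + h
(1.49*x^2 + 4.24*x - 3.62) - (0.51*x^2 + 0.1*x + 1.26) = 0.98*x^2 + 4.14*x - 4.88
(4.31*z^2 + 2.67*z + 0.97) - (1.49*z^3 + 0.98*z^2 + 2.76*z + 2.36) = -1.49*z^3 + 3.33*z^2 - 0.0899999999999999*z - 1.39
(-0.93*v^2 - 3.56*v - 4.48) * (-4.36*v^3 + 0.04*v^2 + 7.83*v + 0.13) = 4.0548*v^5 + 15.4844*v^4 + 12.1085*v^3 - 28.1749*v^2 - 35.5412*v - 0.5824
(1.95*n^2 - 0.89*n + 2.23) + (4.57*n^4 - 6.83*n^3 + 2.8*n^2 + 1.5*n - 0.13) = 4.57*n^4 - 6.83*n^3 + 4.75*n^2 + 0.61*n + 2.1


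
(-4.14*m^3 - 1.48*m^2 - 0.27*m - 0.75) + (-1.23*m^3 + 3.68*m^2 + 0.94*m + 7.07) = -5.37*m^3 + 2.2*m^2 + 0.67*m + 6.32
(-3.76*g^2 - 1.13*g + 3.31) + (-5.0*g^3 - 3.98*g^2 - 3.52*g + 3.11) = -5.0*g^3 - 7.74*g^2 - 4.65*g + 6.42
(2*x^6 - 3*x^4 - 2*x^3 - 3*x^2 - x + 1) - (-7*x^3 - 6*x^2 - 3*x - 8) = 2*x^6 - 3*x^4 + 5*x^3 + 3*x^2 + 2*x + 9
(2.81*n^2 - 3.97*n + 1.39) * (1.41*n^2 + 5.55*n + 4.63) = 3.9621*n^4 + 9.9978*n^3 - 7.0633*n^2 - 10.6666*n + 6.4357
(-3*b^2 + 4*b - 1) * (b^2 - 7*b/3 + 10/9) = -3*b^4 + 11*b^3 - 41*b^2/3 + 61*b/9 - 10/9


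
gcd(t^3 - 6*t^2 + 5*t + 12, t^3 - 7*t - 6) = t^2 - 2*t - 3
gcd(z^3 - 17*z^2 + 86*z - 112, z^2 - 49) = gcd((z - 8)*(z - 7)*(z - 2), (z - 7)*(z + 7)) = z - 7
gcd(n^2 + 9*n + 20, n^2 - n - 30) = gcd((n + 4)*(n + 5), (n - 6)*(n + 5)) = n + 5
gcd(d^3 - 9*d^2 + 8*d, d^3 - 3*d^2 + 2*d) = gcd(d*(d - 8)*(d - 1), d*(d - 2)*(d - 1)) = d^2 - d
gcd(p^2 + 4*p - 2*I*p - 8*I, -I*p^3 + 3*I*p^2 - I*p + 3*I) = 1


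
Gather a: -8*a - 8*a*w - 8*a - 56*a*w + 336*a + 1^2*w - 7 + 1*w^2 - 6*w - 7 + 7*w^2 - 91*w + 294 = a*(320 - 64*w) + 8*w^2 - 96*w + 280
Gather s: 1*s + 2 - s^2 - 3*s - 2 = -s^2 - 2*s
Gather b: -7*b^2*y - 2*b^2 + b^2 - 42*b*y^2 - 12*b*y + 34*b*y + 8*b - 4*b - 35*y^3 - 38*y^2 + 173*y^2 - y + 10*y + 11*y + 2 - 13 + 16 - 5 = b^2*(-7*y - 1) + b*(-42*y^2 + 22*y + 4) - 35*y^3 + 135*y^2 + 20*y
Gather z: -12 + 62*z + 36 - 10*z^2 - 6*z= -10*z^2 + 56*z + 24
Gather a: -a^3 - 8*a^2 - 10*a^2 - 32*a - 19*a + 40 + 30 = -a^3 - 18*a^2 - 51*a + 70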